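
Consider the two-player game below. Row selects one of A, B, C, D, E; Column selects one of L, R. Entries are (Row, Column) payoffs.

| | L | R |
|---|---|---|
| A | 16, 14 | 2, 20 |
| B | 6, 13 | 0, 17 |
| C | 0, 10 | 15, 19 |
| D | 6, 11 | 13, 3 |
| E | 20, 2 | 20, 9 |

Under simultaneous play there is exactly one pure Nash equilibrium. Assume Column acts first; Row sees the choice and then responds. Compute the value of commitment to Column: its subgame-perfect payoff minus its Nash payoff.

0

Row best-responds to each possible Column move:
- L → Row plays E (best of 16, 6, 0, 6, 20); Column gets 2.
- R → Row plays E (best of 2, 0, 15, 13, 20); Column gets 9.
Maximizing over 2, 9, Column chooses R. Subgame-perfect outcome: (E, R) with payoffs (20, 9).
For the simultaneous game, intersect best replies.
Row's best replies: L→E; R→E.
Column's best replies: A→R; B→R; C→R; D→L; E→R.
Only (E, R) has each player best-responding; Nash payoffs (20, 9).
Column's commitment gain: 9 − 9 = 0.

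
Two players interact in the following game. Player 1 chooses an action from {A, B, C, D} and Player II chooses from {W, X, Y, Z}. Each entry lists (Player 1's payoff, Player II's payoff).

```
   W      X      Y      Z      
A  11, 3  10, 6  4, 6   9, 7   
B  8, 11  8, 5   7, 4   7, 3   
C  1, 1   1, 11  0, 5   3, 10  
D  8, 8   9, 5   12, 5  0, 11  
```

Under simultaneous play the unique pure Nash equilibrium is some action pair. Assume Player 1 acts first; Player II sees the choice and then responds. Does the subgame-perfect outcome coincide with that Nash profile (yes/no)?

Backward induction with Player 1 moving first.
- A → Player II plays Z (best of 3, 6, 6, 7); Player 1 gets 9.
- B → Player II plays W (best of 11, 5, 4, 3); Player 1 gets 8.
- C → Player II plays X (best of 1, 11, 5, 10); Player 1 gets 1.
- D → Player II plays Z (best of 8, 5, 5, 11); Player 1 gets 0.
Player 1's induced payoffs are 9, 8, 1, 0, so Player 1 commits to A. Subgame-perfect outcome: (A, Z) with payoffs (9, 7).
Under simultaneous play:
Player 1's best replies: W→A; X→A; Y→D; Z→A.
Player II's best replies: A→Z; B→W; C→X; D→Z.
The unique mutual best reply is (A, Z), giving (9, 7).
Sequential outcome (A, Z) coincides with the Nash profile (A, Z).

yes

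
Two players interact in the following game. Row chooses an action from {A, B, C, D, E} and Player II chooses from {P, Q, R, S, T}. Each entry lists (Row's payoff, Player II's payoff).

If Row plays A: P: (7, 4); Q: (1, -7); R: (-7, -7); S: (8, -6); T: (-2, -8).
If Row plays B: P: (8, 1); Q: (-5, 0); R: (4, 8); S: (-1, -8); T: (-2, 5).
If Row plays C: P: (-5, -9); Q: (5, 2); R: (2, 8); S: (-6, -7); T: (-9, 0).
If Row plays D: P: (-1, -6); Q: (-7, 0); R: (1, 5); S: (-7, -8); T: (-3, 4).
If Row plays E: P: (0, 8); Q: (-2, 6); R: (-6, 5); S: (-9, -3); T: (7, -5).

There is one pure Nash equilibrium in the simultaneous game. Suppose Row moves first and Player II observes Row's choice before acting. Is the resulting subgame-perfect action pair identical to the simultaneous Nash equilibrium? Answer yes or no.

no

Backward induction with Row moving first.
- A → Player II plays P (best of 4, -7, -7, -6, -8); Row gets 7.
- B → Player II plays R (best of 1, 0, 8, -8, 5); Row gets 4.
- C → Player II plays R (best of -9, 2, 8, -7, 0); Row gets 2.
- D → Player II plays R (best of -6, 0, 5, -8, 4); Row gets 1.
- E → Player II plays P (best of 8, 6, 5, -3, -5); Row gets 0.
Among 7, 4, 2, 1, 0, the best is 7 at A. Subgame-perfect outcome: (A, P) with payoffs (7, 4).
Now find the simultaneous Nash equilibrium.
Row's best replies: P→B; Q→C; R→B; S→A; T→E.
Player II's best replies: A→P; B→R; C→R; D→R; E→P.
Only (B, R) has each player best-responding; Nash payoffs (4, 8).
Sequential outcome (A, P) differs from the Nash profile (B, R).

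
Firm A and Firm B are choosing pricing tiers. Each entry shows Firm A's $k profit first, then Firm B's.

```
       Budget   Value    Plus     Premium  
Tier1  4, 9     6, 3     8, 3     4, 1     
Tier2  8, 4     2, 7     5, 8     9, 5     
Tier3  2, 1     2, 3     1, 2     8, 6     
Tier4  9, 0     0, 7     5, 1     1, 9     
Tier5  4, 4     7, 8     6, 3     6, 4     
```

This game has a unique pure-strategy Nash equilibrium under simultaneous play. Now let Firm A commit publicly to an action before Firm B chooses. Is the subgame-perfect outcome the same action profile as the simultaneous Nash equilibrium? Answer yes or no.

Backward induction with Firm A moving first.
- Tier1: BR = Budget, leader payoff 4.
- Tier2: BR = Plus, leader payoff 5.
- Tier3: BR = Premium, leader payoff 8.
- Tier4: BR = Premium, leader payoff 1.
- Tier5: BR = Value, leader payoff 7.
Among 4, 5, 8, 1, 7, the best is 8 at Tier3. Subgame-perfect outcome: (Tier3, Premium) with payoffs (8, 6).
Now find the simultaneous Nash equilibrium.
Firm A's best replies: Budget→Tier4; Value→Tier5; Plus→Tier1; Premium→Tier2.
Firm B's best replies: Tier1→Budget; Tier2→Plus; Tier3→Premium; Tier4→Premium; Tier5→Value.
Only (Tier5, Value) has each player best-responding; Nash payoffs (7, 8).
Sequential outcome (Tier3, Premium) differs from the Nash profile (Tier5, Value).

no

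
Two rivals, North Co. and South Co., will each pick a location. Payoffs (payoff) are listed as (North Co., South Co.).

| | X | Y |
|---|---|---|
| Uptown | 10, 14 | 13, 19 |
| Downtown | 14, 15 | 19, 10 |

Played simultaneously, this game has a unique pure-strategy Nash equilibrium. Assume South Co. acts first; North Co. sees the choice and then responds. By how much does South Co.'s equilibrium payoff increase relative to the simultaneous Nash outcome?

0

Backward induction with South Co. moving first.
- X → North Co. plays Downtown (best of 10, 14); South Co. gets 15.
- Y → North Co. plays Downtown (best of 13, 19); South Co. gets 10.
Maximizing over 15, 10, South Co. chooses X. Subgame-perfect outcome: (Downtown, X) with payoffs (14, 15).
For the simultaneous game, intersect best replies.
North Co.'s best replies: X→Downtown; Y→Downtown.
South Co.'s best replies: Uptown→Y; Downtown→X.
Only (Downtown, X) has each player best-responding; Nash payoffs (14, 15).
South Co.'s commitment gain: 15 − 15 = 0.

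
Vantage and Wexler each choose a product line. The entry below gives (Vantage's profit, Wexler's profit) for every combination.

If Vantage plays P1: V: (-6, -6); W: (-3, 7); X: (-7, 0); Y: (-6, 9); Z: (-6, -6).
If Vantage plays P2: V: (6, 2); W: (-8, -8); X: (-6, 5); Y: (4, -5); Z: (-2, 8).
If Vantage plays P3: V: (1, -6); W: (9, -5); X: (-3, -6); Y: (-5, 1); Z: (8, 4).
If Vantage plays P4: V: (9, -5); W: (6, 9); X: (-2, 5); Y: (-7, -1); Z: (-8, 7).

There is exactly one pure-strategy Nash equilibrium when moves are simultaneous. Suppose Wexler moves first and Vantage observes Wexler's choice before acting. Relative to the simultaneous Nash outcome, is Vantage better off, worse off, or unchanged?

Backward induction with Wexler moving first.
- V: BR = P4, leader payoff -5.
- W: BR = P3, leader payoff -5.
- X: BR = P4, leader payoff 5.
- Y: BR = P2, leader payoff -5.
- Z: BR = P3, leader payoff 4.
Among -5, -5, 5, -5, 4, the best is 5 at X. Subgame-perfect outcome: (P4, X) with payoffs (-2, 5).
Now find the simultaneous Nash equilibrium.
Vantage's best replies: V→P4; W→P3; X→P4; Y→P2; Z→P3.
Wexler's best replies: P1→Y; P2→Z; P3→Z; P4→W.
Only (P3, Z) has each player best-responding; Nash payoffs (8, 4).
Vantage earns -2 sequentially versus 8 at the Nash outcome: worse off.

worse off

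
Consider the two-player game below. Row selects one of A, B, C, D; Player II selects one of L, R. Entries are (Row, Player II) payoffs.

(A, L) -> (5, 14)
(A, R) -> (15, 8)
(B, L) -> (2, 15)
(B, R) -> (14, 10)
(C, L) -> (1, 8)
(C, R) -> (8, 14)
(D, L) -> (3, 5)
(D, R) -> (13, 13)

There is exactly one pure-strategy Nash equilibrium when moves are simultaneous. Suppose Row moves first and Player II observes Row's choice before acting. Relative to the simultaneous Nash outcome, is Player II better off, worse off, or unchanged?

worse off

Backward induction with Row moving first.
- A: Player II compares 14, 8 and picks L; Row would get 5.
- B: Player II compares 15, 10 and picks L; Row would get 2.
- C: Player II compares 8, 14 and picks R; Row would get 8.
- D: Player II compares 5, 13 and picks R; Row would get 13.
Among 5, 2, 8, 13, the best is 13 at D. Subgame-perfect outcome: (D, R) with payoffs (13, 13).
Now find the simultaneous Nash equilibrium.
Row's best replies: L→A; R→A.
Player II's best replies: A→L; B→L; C→R; D→R.
The unique mutual best reply is (A, L), giving (5, 14).
Player II earns 13 sequentially versus 14 at the Nash outcome: worse off.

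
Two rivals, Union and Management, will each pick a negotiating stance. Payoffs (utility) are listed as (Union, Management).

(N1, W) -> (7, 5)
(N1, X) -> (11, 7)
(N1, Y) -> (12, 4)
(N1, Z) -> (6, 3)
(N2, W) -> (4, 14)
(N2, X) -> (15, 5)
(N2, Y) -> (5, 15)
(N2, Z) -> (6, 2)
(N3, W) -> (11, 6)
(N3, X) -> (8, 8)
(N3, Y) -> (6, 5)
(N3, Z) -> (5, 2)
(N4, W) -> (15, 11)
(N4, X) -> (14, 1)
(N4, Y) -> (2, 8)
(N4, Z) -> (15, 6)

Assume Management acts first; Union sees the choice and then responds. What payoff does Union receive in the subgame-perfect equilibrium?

Backward induction with Management moving first.
- W → Union plays N4 (best of 7, 4, 11, 15); Management gets 11.
- X → Union plays N2 (best of 11, 15, 8, 14); Management gets 5.
- Y → Union plays N1 (best of 12, 5, 6, 2); Management gets 4.
- Z → Union plays N4 (best of 6, 6, 5, 15); Management gets 6.
Management's induced payoffs are 11, 5, 4, 6, so Management commits to W. Subgame-perfect outcome: (N4, W) with payoffs (15, 11).

15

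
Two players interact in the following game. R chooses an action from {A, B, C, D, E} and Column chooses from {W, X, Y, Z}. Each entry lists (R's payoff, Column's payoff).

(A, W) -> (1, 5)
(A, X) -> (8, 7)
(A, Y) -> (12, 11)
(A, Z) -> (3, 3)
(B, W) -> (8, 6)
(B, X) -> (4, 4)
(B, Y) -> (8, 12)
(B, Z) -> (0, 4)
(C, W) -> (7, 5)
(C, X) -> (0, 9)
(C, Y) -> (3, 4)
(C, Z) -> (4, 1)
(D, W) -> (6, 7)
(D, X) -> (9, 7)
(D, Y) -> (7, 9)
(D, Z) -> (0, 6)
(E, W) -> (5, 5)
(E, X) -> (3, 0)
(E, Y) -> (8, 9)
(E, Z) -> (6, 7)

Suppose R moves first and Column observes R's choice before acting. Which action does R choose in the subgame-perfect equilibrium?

A

Backward induction with R moving first.
- A: Column compares 5, 7, 11, 3 and picks Y; R would get 12.
- B: Column compares 6, 4, 12, 4 and picks Y; R would get 8.
- C: Column compares 5, 9, 4, 1 and picks X; R would get 0.
- D: Column compares 7, 7, 9, 6 and picks Y; R would get 7.
- E: Column compares 5, 0, 9, 7 and picks Y; R would get 8.
R's induced payoffs are 12, 8, 0, 7, 8, so R commits to A. Subgame-perfect outcome: (A, Y) with payoffs (12, 11).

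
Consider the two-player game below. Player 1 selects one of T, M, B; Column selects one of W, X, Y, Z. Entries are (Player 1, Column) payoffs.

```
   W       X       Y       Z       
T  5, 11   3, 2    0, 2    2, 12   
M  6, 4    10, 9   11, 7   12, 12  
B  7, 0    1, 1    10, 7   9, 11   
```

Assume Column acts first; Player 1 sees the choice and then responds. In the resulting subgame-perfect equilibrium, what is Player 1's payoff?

Work backward from Player 1's decision.
- W: BR = B, leader payoff 0.
- X: BR = M, leader payoff 9.
- Y: BR = M, leader payoff 7.
- Z: BR = M, leader payoff 12.
Among 0, 9, 7, 12, the best is 12 at Z. Subgame-perfect outcome: (M, Z) with payoffs (12, 12).

12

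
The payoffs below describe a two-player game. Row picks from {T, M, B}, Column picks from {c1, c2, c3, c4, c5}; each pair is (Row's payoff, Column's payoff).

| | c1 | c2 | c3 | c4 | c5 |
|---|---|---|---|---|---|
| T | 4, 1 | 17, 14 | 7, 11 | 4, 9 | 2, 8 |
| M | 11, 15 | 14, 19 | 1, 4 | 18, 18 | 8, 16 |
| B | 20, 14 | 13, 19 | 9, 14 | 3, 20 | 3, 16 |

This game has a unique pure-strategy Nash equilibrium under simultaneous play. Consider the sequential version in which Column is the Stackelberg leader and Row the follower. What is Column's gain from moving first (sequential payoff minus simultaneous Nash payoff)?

4

Backward induction with Column moving first.
- c1: Row compares 4, 11, 20 and picks B; Column would get 14.
- c2: Row compares 17, 14, 13 and picks T; Column would get 14.
- c3: Row compares 7, 1, 9 and picks B; Column would get 14.
- c4: Row compares 4, 18, 3 and picks M; Column would get 18.
- c5: Row compares 2, 8, 3 and picks M; Column would get 16.
Among 14, 14, 14, 18, 16, the best is 18 at c4. Subgame-perfect outcome: (M, c4) with payoffs (18, 18).
Under simultaneous play:
Row's best replies: c1→B; c2→T; c3→B; c4→M; c5→M.
Column's best replies: T→c2; M→c2; B→c4.
Only (T, c2) has each player best-responding; Nash payoffs (17, 14).
Column's commitment gain: 18 − 14 = 4.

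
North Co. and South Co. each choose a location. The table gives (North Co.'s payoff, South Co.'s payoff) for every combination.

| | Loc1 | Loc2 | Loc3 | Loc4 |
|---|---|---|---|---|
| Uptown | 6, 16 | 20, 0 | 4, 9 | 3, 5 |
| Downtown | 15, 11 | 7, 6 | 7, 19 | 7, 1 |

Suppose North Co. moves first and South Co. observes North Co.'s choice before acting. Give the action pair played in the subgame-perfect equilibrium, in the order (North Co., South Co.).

(Downtown, Loc3)

Backward induction with North Co. moving first.
- Uptown: BR = Loc1, leader payoff 6.
- Downtown: BR = Loc3, leader payoff 7.
Among 6, 7, the best is 7 at Downtown. Subgame-perfect outcome: (Downtown, Loc3) with payoffs (7, 19).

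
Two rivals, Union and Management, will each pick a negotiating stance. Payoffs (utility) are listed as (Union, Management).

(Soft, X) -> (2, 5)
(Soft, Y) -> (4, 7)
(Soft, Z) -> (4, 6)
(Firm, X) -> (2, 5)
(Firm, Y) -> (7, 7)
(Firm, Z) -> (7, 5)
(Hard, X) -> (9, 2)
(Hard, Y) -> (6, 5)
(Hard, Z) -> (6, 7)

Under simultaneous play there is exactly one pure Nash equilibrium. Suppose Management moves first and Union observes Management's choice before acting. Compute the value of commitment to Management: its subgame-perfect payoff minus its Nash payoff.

0

Solve by backward induction (Management leads).
- X: BR = Hard, leader payoff 2.
- Y: BR = Firm, leader payoff 7.
- Z: BR = Firm, leader payoff 5.
Maximizing over 2, 7, 5, Management chooses Y. Subgame-perfect outcome: (Firm, Y) with payoffs (7, 7).
Under simultaneous play:
Union's best replies: X→Hard; Y→Firm; Z→Firm.
Management's best replies: Soft→Y; Firm→Y; Hard→Z.
The unique mutual best reply is (Firm, Y), giving (7, 7).
Management's commitment gain: 7 − 7 = 0.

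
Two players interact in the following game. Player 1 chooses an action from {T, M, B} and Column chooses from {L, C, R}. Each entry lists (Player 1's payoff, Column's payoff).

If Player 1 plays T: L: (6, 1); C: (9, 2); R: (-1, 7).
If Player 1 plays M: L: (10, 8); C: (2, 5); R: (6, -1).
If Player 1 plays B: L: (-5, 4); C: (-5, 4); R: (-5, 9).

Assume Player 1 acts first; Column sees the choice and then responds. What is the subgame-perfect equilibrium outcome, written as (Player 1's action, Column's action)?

Backward induction with Player 1 moving first.
- T → Column plays R (best of 1, 2, 7); Player 1 gets -1.
- M → Column plays L (best of 8, 5, -1); Player 1 gets 10.
- B → Column plays R (best of 4, 4, 9); Player 1 gets -5.
Among -1, 10, -5, the best is 10 at M. Subgame-perfect outcome: (M, L) with payoffs (10, 8).

(M, L)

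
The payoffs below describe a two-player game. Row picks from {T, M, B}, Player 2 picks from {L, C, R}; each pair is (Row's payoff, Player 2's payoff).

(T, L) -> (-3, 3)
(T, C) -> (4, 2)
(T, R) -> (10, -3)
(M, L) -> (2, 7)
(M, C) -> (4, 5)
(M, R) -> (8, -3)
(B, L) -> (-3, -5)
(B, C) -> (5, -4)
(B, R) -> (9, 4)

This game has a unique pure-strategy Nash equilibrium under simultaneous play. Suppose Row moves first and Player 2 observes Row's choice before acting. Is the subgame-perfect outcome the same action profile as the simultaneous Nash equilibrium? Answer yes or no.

Solve by backward induction (Row leads).
- T → Player 2 plays L (best of 3, 2, -3); Row gets -3.
- M → Player 2 plays L (best of 7, 5, -3); Row gets 2.
- B → Player 2 plays R (best of -5, -4, 4); Row gets 9.
Among -3, 2, 9, the best is 9 at B. Subgame-perfect outcome: (B, R) with payoffs (9, 4).
For the simultaneous game, intersect best replies.
Row's best replies: L→M; C→B; R→T.
Player 2's best replies: T→L; M→L; B→R.
The unique mutual best reply is (M, L), giving (2, 7).
Sequential outcome (B, R) differs from the Nash profile (M, L).

no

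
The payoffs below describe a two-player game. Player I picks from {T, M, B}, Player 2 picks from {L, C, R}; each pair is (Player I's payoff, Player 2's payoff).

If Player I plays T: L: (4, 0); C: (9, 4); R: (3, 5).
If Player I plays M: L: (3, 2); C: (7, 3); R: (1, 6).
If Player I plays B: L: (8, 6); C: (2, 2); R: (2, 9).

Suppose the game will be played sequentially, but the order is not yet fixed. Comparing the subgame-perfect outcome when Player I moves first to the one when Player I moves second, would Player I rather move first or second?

second

If Player I leads: Player 2's best replies are T→R, M→R, B→R; Player I's induced payoffs 3, 1, 2; outcome (T, R), payoffs (3, 5).
If Player 2 leads: Player I's best replies are L→B, C→T, R→T; Player 2's induced payoffs 6, 4, 5; outcome (B, L), payoffs (8, 6).
Player I gets 3 moving first and 8 moving second, so Player I prefers to move second.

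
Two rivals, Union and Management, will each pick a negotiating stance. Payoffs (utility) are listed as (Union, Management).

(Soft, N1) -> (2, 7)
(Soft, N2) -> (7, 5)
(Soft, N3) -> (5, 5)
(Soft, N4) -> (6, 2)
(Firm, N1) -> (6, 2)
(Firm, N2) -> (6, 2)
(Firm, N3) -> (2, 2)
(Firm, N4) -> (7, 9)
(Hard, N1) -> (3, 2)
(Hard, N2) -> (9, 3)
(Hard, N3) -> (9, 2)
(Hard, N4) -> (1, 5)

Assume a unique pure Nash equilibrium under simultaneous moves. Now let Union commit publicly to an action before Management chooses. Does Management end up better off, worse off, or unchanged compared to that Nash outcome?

unchanged

Solve by backward induction (Union leads).
- Soft → Management plays N1 (best of 7, 5, 5, 2); Union gets 2.
- Firm → Management plays N4 (best of 2, 2, 2, 9); Union gets 7.
- Hard → Management plays N4 (best of 2, 3, 2, 5); Union gets 1.
Union's induced payoffs are 2, 7, 1, so Union commits to Firm. Subgame-perfect outcome: (Firm, N4) with payoffs (7, 9).
Under simultaneous play:
Union's best replies: N1→Firm; N2→Hard; N3→Hard; N4→Firm.
Management's best replies: Soft→N1; Firm→N4; Hard→N4.
Only (Firm, N4) has each player best-responding; Nash payoffs (7, 9).
Management earns 9 sequentially versus 9 at the Nash outcome: unchanged.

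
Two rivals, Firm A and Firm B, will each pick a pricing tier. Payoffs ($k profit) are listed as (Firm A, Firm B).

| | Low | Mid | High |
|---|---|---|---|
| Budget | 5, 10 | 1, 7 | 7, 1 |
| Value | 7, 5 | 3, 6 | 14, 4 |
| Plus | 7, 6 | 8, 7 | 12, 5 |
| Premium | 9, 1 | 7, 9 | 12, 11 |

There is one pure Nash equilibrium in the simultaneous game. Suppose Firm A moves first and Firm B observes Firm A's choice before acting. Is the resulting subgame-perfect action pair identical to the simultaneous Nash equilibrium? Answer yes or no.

Firm B best-responds to each possible Firm A move:
- Budget → Firm B plays Low (best of 10, 7, 1); Firm A gets 5.
- Value → Firm B plays Mid (best of 5, 6, 4); Firm A gets 3.
- Plus → Firm B plays Mid (best of 6, 7, 5); Firm A gets 8.
- Premium → Firm B plays High (best of 1, 9, 11); Firm A gets 12.
Among 5, 3, 8, 12, the best is 12 at Premium. Subgame-perfect outcome: (Premium, High) with payoffs (12, 11).
Now find the simultaneous Nash equilibrium.
Firm A's best replies: Low→Premium; Mid→Plus; High→Value.
Firm B's best replies: Budget→Low; Value→Mid; Plus→Mid; Premium→High.
The unique mutual best reply is (Plus, Mid), giving (8, 7).
Sequential outcome (Premium, High) differs from the Nash profile (Plus, Mid).

no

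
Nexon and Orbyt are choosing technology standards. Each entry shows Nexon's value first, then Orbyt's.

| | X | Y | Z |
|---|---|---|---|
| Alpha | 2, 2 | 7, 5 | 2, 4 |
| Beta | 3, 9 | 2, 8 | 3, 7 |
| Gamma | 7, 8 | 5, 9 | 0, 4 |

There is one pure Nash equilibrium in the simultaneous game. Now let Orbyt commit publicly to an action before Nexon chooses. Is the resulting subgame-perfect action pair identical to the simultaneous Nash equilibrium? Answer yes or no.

Solve by backward induction (Orbyt leads).
- X: Nexon compares 2, 3, 7 and picks Gamma; Orbyt would get 8.
- Y: Nexon compares 7, 2, 5 and picks Alpha; Orbyt would get 5.
- Z: Nexon compares 2, 3, 0 and picks Beta; Orbyt would get 7.
Orbyt's induced payoffs are 8, 5, 7, so Orbyt commits to X. Subgame-perfect outcome: (Gamma, X) with payoffs (7, 8).
Now find the simultaneous Nash equilibrium.
Nexon's best replies: X→Gamma; Y→Alpha; Z→Beta.
Orbyt's best replies: Alpha→Y; Beta→X; Gamma→Y.
Only (Alpha, Y) has each player best-responding; Nash payoffs (7, 5).
Sequential outcome (Gamma, X) differs from the Nash profile (Alpha, Y).

no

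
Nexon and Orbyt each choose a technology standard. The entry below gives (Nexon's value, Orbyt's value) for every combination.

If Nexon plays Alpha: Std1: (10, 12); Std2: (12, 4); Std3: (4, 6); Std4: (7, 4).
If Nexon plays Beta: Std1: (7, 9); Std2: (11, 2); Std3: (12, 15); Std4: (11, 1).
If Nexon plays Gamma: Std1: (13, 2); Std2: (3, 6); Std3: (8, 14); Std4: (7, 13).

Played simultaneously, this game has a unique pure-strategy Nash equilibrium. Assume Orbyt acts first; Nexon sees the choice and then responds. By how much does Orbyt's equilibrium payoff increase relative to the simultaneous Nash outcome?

0

Nexon best-responds to each possible Orbyt move:
- Std1 → Nexon plays Gamma (best of 10, 7, 13); Orbyt gets 2.
- Std2 → Nexon plays Alpha (best of 12, 11, 3); Orbyt gets 4.
- Std3 → Nexon plays Beta (best of 4, 12, 8); Orbyt gets 15.
- Std4 → Nexon plays Beta (best of 7, 11, 7); Orbyt gets 1.
Orbyt's induced payoffs are 2, 4, 15, 1, so Orbyt commits to Std3. Subgame-perfect outcome: (Beta, Std3) with payoffs (12, 15).
For the simultaneous game, intersect best replies.
Nexon's best replies: Std1→Gamma; Std2→Alpha; Std3→Beta; Std4→Beta.
Orbyt's best replies: Alpha→Std1; Beta→Std3; Gamma→Std3.
The unique mutual best reply is (Beta, Std3), giving (12, 15).
Orbyt's commitment gain: 15 − 15 = 0.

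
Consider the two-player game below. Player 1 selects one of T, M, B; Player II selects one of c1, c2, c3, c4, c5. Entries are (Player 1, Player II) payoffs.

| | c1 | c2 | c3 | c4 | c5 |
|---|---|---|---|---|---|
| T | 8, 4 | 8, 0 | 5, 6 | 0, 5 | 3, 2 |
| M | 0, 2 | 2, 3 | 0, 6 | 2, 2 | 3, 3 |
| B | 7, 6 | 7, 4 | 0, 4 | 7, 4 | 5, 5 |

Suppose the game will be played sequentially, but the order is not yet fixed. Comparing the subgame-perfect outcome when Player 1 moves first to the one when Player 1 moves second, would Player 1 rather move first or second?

If Player 1 leads: Player II's best replies are T→c3, M→c3, B→c1; Player 1's induced payoffs 5, 0, 7; outcome (B, c1), payoffs (7, 6).
If Player II leads: Player 1's best replies are c1→T, c2→T, c3→T, c4→B, c5→B; Player II's induced payoffs 4, 0, 6, 4, 5; outcome (T, c3), payoffs (5, 6).
Player 1 gets 7 moving first and 5 moving second, so Player 1 prefers to move first.

first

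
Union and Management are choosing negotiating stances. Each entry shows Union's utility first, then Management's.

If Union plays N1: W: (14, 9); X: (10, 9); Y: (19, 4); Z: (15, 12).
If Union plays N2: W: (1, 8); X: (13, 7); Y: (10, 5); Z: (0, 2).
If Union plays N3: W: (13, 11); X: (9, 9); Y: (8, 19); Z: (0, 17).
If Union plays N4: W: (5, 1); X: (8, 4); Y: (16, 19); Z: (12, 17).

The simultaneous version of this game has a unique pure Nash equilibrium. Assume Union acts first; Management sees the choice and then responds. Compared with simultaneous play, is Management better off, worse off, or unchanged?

Solve by backward induction (Union leads).
- N1 → Management plays Z (best of 9, 9, 4, 12); Union gets 15.
- N2 → Management plays W (best of 8, 7, 5, 2); Union gets 1.
- N3 → Management plays Y (best of 11, 9, 19, 17); Union gets 8.
- N4 → Management plays Y (best of 1, 4, 19, 17); Union gets 16.
Union's induced payoffs are 15, 1, 8, 16, so Union commits to N4. Subgame-perfect outcome: (N4, Y) with payoffs (16, 19).
Under simultaneous play:
Union's best replies: W→N1; X→N2; Y→N1; Z→N1.
Management's best replies: N1→Z; N2→W; N3→Y; N4→Y.
The unique mutual best reply is (N1, Z), giving (15, 12).
Management earns 19 sequentially versus 12 at the Nash outcome: better off.

better off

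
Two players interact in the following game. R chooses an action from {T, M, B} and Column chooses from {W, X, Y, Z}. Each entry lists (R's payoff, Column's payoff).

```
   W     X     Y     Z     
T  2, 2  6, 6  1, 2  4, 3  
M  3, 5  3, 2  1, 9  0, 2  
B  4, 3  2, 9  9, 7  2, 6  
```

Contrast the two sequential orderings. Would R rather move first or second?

If R leads: Column's best replies are T→X, M→Y, B→X; R's induced payoffs 6, 1, 2; outcome (T, X), payoffs (6, 6).
If Column leads: R's best replies are W→B, X→T, Y→B, Z→T; Column's induced payoffs 3, 6, 7, 3; outcome (B, Y), payoffs (9, 7).
R gets 6 moving first and 9 moving second, so R prefers to move second.

second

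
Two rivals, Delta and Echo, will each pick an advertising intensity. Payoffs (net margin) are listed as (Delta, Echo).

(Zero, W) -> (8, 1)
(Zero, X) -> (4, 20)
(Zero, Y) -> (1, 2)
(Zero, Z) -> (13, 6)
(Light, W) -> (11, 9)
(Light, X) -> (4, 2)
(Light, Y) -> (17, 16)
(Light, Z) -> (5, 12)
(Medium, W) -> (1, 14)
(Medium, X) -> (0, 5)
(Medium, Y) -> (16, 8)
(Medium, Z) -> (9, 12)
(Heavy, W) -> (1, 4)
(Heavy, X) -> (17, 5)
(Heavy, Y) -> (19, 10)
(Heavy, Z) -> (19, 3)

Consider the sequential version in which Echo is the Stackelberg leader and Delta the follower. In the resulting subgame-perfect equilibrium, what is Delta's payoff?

19

Solve by backward induction (Echo leads).
- W → Delta plays Light (best of 8, 11, 1, 1); Echo gets 9.
- X → Delta plays Heavy (best of 4, 4, 0, 17); Echo gets 5.
- Y → Delta plays Heavy (best of 1, 17, 16, 19); Echo gets 10.
- Z → Delta plays Heavy (best of 13, 5, 9, 19); Echo gets 3.
Among 9, 5, 10, 3, the best is 10 at Y. Subgame-perfect outcome: (Heavy, Y) with payoffs (19, 10).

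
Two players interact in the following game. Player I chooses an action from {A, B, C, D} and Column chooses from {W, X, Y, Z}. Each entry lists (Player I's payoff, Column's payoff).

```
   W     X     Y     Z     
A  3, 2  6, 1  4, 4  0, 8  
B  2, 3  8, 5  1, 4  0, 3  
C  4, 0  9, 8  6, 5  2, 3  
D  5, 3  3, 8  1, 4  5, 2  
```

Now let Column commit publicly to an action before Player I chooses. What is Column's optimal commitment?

X

Work backward from Player I's decision.
- W: Player I compares 3, 2, 4, 5 and picks D; Column would get 3.
- X: Player I compares 6, 8, 9, 3 and picks C; Column would get 8.
- Y: Player I compares 4, 1, 6, 1 and picks C; Column would get 5.
- Z: Player I compares 0, 0, 2, 5 and picks D; Column would get 2.
Maximizing over 3, 8, 5, 2, Column chooses X. Subgame-perfect outcome: (C, X) with payoffs (9, 8).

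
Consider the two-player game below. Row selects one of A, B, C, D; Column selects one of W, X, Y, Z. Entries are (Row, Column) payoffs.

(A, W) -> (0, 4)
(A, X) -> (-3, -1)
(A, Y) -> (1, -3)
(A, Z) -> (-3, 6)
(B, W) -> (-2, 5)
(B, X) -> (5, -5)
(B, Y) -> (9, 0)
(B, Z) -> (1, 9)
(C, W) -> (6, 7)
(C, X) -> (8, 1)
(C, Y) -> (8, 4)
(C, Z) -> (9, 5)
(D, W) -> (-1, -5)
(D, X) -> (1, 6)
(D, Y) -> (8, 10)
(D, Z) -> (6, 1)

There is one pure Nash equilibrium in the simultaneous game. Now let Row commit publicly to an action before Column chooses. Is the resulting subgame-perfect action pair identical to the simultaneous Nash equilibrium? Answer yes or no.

no

Column best-responds to each possible Row move:
- A → Column plays Z (best of 4, -1, -3, 6); Row gets -3.
- B → Column plays Z (best of 5, -5, 0, 9); Row gets 1.
- C → Column plays W (best of 7, 1, 4, 5); Row gets 6.
- D → Column plays Y (best of -5, 6, 10, 1); Row gets 8.
Among -3, 1, 6, 8, the best is 8 at D. Subgame-perfect outcome: (D, Y) with payoffs (8, 10).
Under simultaneous play:
Row's best replies: W→C; X→C; Y→B; Z→C.
Column's best replies: A→Z; B→Z; C→W; D→Y.
Only (C, W) has each player best-responding; Nash payoffs (6, 7).
Sequential outcome (D, Y) differs from the Nash profile (C, W).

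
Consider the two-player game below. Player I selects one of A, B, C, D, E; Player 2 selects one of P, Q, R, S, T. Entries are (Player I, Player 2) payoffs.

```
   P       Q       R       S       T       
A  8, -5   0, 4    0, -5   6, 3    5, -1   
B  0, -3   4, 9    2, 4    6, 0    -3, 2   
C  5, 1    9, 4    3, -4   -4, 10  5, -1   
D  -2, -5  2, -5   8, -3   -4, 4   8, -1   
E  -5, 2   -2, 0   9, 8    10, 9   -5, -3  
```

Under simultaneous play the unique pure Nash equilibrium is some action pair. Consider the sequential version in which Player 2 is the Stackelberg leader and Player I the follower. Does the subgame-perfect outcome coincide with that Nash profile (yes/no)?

yes

Backward induction with Player 2 moving first.
- P → Player I plays A (best of 8, 0, 5, -2, -5); Player 2 gets -5.
- Q → Player I plays C (best of 0, 4, 9, 2, -2); Player 2 gets 4.
- R → Player I plays E (best of 0, 2, 3, 8, 9); Player 2 gets 8.
- S → Player I plays E (best of 6, 6, -4, -4, 10); Player 2 gets 9.
- T → Player I plays D (best of 5, -3, 5, 8, -5); Player 2 gets -1.
Maximizing over -5, 4, 8, 9, -1, Player 2 chooses S. Subgame-perfect outcome: (E, S) with payoffs (10, 9).
Under simultaneous play:
Player I's best replies: P→A; Q→C; R→E; S→E; T→D.
Player 2's best replies: A→Q; B→Q; C→S; D→S; E→S.
Only (E, S) has each player best-responding; Nash payoffs (10, 9).
Sequential outcome (E, S) coincides with the Nash profile (E, S).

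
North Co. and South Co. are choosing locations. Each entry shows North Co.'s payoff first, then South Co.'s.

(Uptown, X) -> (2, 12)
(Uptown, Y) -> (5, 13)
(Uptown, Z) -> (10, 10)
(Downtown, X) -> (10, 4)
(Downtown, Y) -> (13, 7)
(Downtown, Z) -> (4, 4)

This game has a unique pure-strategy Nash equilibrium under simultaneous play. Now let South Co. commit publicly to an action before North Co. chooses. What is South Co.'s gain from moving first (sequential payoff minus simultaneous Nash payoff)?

3

Work backward from North Co.'s decision.
- X → North Co. plays Downtown (best of 2, 10); South Co. gets 4.
- Y → North Co. plays Downtown (best of 5, 13); South Co. gets 7.
- Z → North Co. plays Uptown (best of 10, 4); South Co. gets 10.
Among 4, 7, 10, the best is 10 at Z. Subgame-perfect outcome: (Uptown, Z) with payoffs (10, 10).
Now find the simultaneous Nash equilibrium.
North Co.'s best replies: X→Downtown; Y→Downtown; Z→Uptown.
South Co.'s best replies: Uptown→Y; Downtown→Y.
The unique mutual best reply is (Downtown, Y), giving (13, 7).
South Co.'s commitment gain: 10 − 7 = 3.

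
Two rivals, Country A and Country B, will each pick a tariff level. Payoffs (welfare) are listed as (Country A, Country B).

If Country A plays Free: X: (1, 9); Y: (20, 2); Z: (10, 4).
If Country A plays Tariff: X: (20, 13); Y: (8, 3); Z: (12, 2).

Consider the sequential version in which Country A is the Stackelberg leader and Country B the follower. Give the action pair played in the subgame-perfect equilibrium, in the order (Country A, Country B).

Country B best-responds to each possible Country A move:
- Free: Country B compares 9, 2, 4 and picks X; Country A would get 1.
- Tariff: Country B compares 13, 3, 2 and picks X; Country A would get 20.
Among 1, 20, the best is 20 at Tariff. Subgame-perfect outcome: (Tariff, X) with payoffs (20, 13).

(Tariff, X)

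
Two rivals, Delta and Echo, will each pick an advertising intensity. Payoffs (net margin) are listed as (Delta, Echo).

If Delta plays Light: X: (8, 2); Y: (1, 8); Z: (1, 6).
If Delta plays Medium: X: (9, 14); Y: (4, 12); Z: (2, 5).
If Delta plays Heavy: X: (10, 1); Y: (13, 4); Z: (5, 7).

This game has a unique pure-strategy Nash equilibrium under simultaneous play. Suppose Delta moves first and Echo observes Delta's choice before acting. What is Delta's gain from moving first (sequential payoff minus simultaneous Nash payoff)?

Solve by backward induction (Delta leads).
- Light → Echo plays Y (best of 2, 8, 6); Delta gets 1.
- Medium → Echo plays X (best of 14, 12, 5); Delta gets 9.
- Heavy → Echo plays Z (best of 1, 4, 7); Delta gets 5.
Maximizing over 1, 9, 5, Delta chooses Medium. Subgame-perfect outcome: (Medium, X) with payoffs (9, 14).
For the simultaneous game, intersect best replies.
Delta's best replies: X→Heavy; Y→Heavy; Z→Heavy.
Echo's best replies: Light→Y; Medium→X; Heavy→Z.
Only (Heavy, Z) has each player best-responding; Nash payoffs (5, 7).
Delta's commitment gain: 9 − 5 = 4.

4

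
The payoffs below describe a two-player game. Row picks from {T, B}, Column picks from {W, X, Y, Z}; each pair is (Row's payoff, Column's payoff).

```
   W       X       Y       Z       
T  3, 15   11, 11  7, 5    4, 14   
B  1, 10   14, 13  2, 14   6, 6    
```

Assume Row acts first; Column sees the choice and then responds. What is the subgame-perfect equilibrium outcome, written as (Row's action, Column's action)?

(T, W)

Solve by backward induction (Row leads).
- T: Column compares 15, 11, 5, 14 and picks W; Row would get 3.
- B: Column compares 10, 13, 14, 6 and picks Y; Row would get 2.
Row's induced payoffs are 3, 2, so Row commits to T. Subgame-perfect outcome: (T, W) with payoffs (3, 15).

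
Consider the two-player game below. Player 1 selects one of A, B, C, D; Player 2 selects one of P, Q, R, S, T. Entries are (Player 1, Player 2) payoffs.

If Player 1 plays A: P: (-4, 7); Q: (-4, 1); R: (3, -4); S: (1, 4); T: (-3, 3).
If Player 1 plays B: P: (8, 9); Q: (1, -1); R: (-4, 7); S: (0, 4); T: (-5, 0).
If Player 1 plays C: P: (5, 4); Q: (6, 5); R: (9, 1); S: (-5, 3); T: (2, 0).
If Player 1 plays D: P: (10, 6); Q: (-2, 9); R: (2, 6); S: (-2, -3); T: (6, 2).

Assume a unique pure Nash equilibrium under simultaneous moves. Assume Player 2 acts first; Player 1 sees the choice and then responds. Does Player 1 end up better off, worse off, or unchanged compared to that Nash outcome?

Player 1 best-responds to each possible Player 2 move:
- P → Player 1 plays D (best of -4, 8, 5, 10); Player 2 gets 6.
- Q → Player 1 plays C (best of -4, 1, 6, -2); Player 2 gets 5.
- R → Player 1 plays C (best of 3, -4, 9, 2); Player 2 gets 1.
- S → Player 1 plays A (best of 1, 0, -5, -2); Player 2 gets 4.
- T → Player 1 plays D (best of -3, -5, 2, 6); Player 2 gets 2.
Among 6, 5, 1, 4, 2, the best is 6 at P. Subgame-perfect outcome: (D, P) with payoffs (10, 6).
Now find the simultaneous Nash equilibrium.
Player 1's best replies: P→D; Q→C; R→C; S→A; T→D.
Player 2's best replies: A→P; B→P; C→Q; D→Q.
Only (C, Q) has each player best-responding; Nash payoffs (6, 5).
Player 1 earns 10 sequentially versus 6 at the Nash outcome: better off.

better off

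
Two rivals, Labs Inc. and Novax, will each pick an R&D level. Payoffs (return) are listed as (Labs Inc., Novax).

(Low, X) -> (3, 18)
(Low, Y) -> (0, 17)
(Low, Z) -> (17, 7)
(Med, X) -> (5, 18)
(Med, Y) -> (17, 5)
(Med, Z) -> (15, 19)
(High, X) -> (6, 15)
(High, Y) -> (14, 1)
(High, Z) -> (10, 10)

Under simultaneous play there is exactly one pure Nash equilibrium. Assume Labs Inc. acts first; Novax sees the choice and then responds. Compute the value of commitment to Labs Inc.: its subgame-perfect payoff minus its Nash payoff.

9

Backward induction with Labs Inc. moving first.
- Low: Novax compares 18, 17, 7 and picks X; Labs Inc. would get 3.
- Med: Novax compares 18, 5, 19 and picks Z; Labs Inc. would get 15.
- High: Novax compares 15, 1, 10 and picks X; Labs Inc. would get 6.
Maximizing over 3, 15, 6, Labs Inc. chooses Med. Subgame-perfect outcome: (Med, Z) with payoffs (15, 19).
Under simultaneous play:
Labs Inc.'s best replies: X→High; Y→Med; Z→Low.
Novax's best replies: Low→X; Med→Z; High→X.
The unique mutual best reply is (High, X), giving (6, 15).
Labs Inc.'s commitment gain: 15 − 6 = 9.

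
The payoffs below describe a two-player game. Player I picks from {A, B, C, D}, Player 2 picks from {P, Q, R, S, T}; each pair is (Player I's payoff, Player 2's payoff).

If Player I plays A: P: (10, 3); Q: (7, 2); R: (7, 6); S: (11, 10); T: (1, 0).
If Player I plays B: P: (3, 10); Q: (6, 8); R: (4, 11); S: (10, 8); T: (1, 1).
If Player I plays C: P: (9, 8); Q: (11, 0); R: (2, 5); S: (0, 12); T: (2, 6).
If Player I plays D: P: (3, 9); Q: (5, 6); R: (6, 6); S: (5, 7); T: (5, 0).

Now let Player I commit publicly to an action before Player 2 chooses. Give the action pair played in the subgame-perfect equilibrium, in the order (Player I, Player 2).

(A, S)

Work backward from Player 2's decision.
- A: BR = S, leader payoff 11.
- B: BR = R, leader payoff 4.
- C: BR = S, leader payoff 0.
- D: BR = P, leader payoff 3.
Among 11, 4, 0, 3, the best is 11 at A. Subgame-perfect outcome: (A, S) with payoffs (11, 10).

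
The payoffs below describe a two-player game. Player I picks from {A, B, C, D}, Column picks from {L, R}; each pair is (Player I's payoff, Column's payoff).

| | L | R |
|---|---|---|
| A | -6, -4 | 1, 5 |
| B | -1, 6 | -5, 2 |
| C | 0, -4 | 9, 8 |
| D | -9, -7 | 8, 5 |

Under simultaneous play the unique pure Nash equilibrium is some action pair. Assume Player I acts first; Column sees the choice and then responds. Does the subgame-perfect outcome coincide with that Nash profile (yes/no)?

Work backward from Column's decision.
- A: Column compares -4, 5 and picks R; Player I would get 1.
- B: Column compares 6, 2 and picks L; Player I would get -1.
- C: Column compares -4, 8 and picks R; Player I would get 9.
- D: Column compares -7, 5 and picks R; Player I would get 8.
Among 1, -1, 9, 8, the best is 9 at C. Subgame-perfect outcome: (C, R) with payoffs (9, 8).
For the simultaneous game, intersect best replies.
Player I's best replies: L→C; R→C.
Column's best replies: A→R; B→L; C→R; D→R.
Only (C, R) has each player best-responding; Nash payoffs (9, 8).
Sequential outcome (C, R) coincides with the Nash profile (C, R).

yes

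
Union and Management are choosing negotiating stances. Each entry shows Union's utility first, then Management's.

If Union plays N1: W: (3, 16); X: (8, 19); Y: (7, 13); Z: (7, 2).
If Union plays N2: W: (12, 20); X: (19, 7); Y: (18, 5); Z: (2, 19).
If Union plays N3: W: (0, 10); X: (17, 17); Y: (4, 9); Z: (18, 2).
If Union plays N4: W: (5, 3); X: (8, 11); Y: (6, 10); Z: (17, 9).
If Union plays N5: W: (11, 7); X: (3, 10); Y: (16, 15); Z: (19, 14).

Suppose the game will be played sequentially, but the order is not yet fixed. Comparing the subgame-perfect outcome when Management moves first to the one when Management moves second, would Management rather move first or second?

first

If Union leads: Management's best replies are N1→X, N2→W, N3→X, N4→X, N5→Y; Union's induced payoffs 8, 12, 17, 8, 16; outcome (N3, X), payoffs (17, 17).
If Management leads: Union's best replies are W→N2, X→N2, Y→N2, Z→N5; Management's induced payoffs 20, 7, 5, 14; outcome (N2, W), payoffs (12, 20).
Management gets 20 moving first and 17 moving second, so Management prefers to move first.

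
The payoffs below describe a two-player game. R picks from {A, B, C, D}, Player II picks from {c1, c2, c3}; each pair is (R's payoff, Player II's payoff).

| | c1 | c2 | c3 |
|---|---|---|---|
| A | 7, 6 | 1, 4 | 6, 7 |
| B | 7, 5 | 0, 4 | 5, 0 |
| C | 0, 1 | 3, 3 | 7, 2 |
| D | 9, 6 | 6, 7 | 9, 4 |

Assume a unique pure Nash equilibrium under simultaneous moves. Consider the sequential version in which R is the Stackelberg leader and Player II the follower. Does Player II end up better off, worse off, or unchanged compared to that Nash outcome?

Backward induction with R moving first.
- A: Player II compares 6, 4, 7 and picks c3; R would get 6.
- B: Player II compares 5, 4, 0 and picks c1; R would get 7.
- C: Player II compares 1, 3, 2 and picks c2; R would get 3.
- D: Player II compares 6, 7, 4 and picks c2; R would get 6.
Maximizing over 6, 7, 3, 6, R chooses B. Subgame-perfect outcome: (B, c1) with payoffs (7, 5).
Now find the simultaneous Nash equilibrium.
R's best replies: c1→D; c2→D; c3→D.
Player II's best replies: A→c3; B→c1; C→c2; D→c2.
The unique mutual best reply is (D, c2), giving (6, 7).
Player II earns 5 sequentially versus 7 at the Nash outcome: worse off.

worse off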